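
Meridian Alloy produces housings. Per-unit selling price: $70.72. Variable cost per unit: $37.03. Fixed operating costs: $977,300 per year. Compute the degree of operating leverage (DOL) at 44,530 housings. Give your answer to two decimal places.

2.87

Contribution at this volume is 44,530 × $33.69 = $1,500,215.70.
Operating income = contribution − fixed costs = $1,500,215.70 − $977,300 = $522,915.70.
So DOL = total CM / EBIT = $1,500,215.70 / $522,915.70 = 2.8689.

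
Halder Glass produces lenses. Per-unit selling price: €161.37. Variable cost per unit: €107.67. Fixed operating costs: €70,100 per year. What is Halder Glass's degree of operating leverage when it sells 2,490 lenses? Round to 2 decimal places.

2.10

At 2,490 units, contribution = 2,490 × €53.70 = €133,713.00.
EBIT = €133,713.00 − €70,100 = €63,613.00.
DOL = contribution ÷ EBIT = €133,713.00 ÷ €63,613.00 = 2.1020.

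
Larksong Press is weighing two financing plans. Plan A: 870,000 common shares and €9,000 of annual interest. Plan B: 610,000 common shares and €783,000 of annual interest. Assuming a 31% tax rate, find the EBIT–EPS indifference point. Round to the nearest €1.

€2,598,923

Set EPS_A = EPS_B: (EBIT − €9,000)(1 − 0.31) ÷ 870,000 = (EBIT − €783,000)(1 − 0.31) ÷ 610,000.
Cancelling (1 − t) and cross-multiplying: 610,000·(EBIT − 9,000) = 870,000·(EBIT − 783,000).
EBIT × (870,000 − 610,000) = 783,000 × 870,000 − 9,000 × 610,000 = 675,720,000,000, so EBIT = 675,720,000,000 ÷ 260,000 = 2,598,923.08.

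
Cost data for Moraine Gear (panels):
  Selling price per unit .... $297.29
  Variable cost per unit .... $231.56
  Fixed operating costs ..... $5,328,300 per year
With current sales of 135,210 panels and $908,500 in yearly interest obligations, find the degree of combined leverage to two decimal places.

3.35

Contribution at this volume is 135,210 × $65.73 = $8,887,353.30.
Subtracting fixed costs: EBIT = $8,887,353.30 − $5,328,300 = $3,559,053.30. Interest = $908,500.00.
DOL = $8,887,353.30 ÷ $3,559,053.30 = 2.4971; DFL = $3,559,053.30 ÷ $2,650,553.30 = 1.3428.
DCL = DOL × DFL = 2.4971 × 1.3428 = 3.3531.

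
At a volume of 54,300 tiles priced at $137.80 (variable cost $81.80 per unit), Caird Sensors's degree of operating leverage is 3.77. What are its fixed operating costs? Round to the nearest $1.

Total contribution margin = 54,300 × $56.00 = $3,040,800.00.
Since DOL = CM ÷ EBIT, EBIT = $3,040,800.00 ÷ 3.77 = $806,578.25.
And FC = contribution − EBIT = $3,040,800.00 − $806,578.25 = $2,234,222.

$2,234,222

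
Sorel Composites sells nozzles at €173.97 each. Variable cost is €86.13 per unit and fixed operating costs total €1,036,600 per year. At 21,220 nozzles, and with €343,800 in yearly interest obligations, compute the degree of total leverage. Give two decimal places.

3.85

Contribution at this volume is 21,220 × €87.84 = €1,863,964.80.
Operating income = contribution − fixed costs = €1,863,964.80 − €1,036,600 = €827,364.80. Interest = €343,800.00.
DOL = €1,863,964.80 ÷ €827,364.80 = 2.2529; DFL = €827,364.80 ÷ €483,564.80 = 1.7110.
Combined leverage = 2.2529 × 1.7110 = 3.8547.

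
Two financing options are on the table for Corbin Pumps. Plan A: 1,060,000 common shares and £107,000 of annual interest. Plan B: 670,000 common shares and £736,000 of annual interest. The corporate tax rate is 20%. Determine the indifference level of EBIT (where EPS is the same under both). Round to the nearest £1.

£1,816,590

Set EPS_A = EPS_B: (EBIT − £107,000)(1 − 0.20) ÷ 1,060,000 = (EBIT − £736,000)(1 − 0.20) ÷ 670,000.
Cancelling (1 − t) and cross-multiplying: 670,000·(EBIT − 107,000) = 1,060,000·(EBIT − 736,000).
EBIT × (1,060,000 − 670,000) = 736,000 × 1,060,000 − 107,000 × 670,000 = 708,470,000,000, so EBIT = 708,470,000,000 ÷ 390,000 = 1,816,589.74.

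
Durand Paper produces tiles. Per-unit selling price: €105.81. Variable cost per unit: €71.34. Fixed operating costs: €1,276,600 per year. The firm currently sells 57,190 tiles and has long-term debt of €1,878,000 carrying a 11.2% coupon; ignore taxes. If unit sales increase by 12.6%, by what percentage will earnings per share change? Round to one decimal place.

Contribution at this volume is 57,190 × €34.47 = €1,971,339.30.
Operating income = contribution − fixed costs = €1,971,339.30 − €1,276,600 = €694,739.30.
Interest = €210,336.00, so EBIT − I = €484,403.30.
Degree of combined leverage = contribution ÷ (EBIT − I) = €1,971,339.30 ÷ €484,403.30 = 4.0696.
EPS therefore changes by 4.0696 × (+12.6%) = +51.3%.

+51.3%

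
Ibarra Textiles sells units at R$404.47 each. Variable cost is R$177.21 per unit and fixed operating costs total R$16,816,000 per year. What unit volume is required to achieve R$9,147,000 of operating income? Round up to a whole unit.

114,244 units

Contribution margin per unit = R$404.47 − R$177.21 = R$227.26.
Units = (FC + target) / CM = (R$16,816,000 + R$9,147,000) / R$227.26 = 114,243.60, so 114,244 units.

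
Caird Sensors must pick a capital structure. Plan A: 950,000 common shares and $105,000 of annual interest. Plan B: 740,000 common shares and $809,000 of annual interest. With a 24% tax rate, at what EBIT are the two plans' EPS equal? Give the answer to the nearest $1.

$3,289,762

Set EPS_A = EPS_B: (EBIT − $105,000)(1 − 0.24) ÷ 950,000 = (EBIT − $809,000)(1 − 0.24) ÷ 740,000.
The (1 − t) factor cancels: (EBIT − 105,000) × 740,000 = (EBIT − 809,000) × 950,000.
EBIT × (950,000 − 740,000) = 809,000 × 950,000 − 105,000 × 740,000 = 690,850,000,000, so EBIT = 690,850,000,000 ÷ 210,000 = 3,289,761.90.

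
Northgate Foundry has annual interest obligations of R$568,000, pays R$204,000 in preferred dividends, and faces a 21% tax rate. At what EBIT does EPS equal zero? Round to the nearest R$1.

R$826,228

Preferred dividends are paid after tax, so their pre-tax equivalent is R$204,000 ÷ (1 − 0.21) = R$258,227.85.
EPS = 0 when EBIT covers interest plus the pre-tax preferred burden: R$568,000 + R$258,227.85 = R$826,227.85.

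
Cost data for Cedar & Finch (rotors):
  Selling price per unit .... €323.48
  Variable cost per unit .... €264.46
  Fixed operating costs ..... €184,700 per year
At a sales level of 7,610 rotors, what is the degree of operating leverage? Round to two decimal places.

Total contribution margin = 7,610 × €59.02 = €449,142.20.
EBIT = €449,142.20 − €184,700 = €264,442.20.
DOL = contribution ÷ EBIT = €449,142.20 ÷ €264,442.20 = 1.6985.

1.70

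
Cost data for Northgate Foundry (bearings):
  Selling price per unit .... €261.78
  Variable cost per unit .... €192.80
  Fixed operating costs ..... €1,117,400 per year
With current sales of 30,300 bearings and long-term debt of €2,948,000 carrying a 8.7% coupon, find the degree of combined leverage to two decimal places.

2.92

Contribution at this volume is 30,300 × €68.98 = €2,090,094.00.
Subtracting fixed costs: EBIT = €2,090,094.00 − €1,117,400 = €972,694.00. Interest = €256,476.00, so EBIT − I = €716,218.00.
DCL = contribution ÷ (EBIT − I) = €2,090,094.00 ÷ €716,218.00 = 2.9182.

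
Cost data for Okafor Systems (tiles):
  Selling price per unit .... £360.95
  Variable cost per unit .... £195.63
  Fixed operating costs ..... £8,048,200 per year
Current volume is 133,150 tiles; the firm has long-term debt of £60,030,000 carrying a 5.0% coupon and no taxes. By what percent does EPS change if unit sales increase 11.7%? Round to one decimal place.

Total contribution margin = 133,150 × £165.32 = £22,012,358.00.
Subtracting fixed costs: EBIT = £22,012,358.00 − £8,048,200 = £13,964,158.00.
After interest of £3,001,500.00, pre-tax earnings = £10,962,658.00.
DCL = total CM / (EBIT − I) = £22,012,358.00 / £10,962,658.00 = 2.0079.
EPS therefore changes by 2.0079 × (+11.7%) = +23.5%.

+23.5%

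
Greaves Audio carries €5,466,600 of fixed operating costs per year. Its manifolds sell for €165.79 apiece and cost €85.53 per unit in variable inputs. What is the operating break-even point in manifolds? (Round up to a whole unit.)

68,112 manifolds

Each unit contributes €165.79 − €85.53 = €80.26.
Break-even Q = €5,466,600 / €80.26 = 68,111.14 → 68,112 manifolds.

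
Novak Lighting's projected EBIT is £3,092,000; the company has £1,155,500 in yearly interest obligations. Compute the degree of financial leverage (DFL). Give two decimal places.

1.60

Interest = £1,155,500.00.
DFL = EBIT ÷ (EBIT − I) = £3,092,000 ÷ (£3,092,000 − £1,155,500.00) = £3,092,000 ÷ £1,936,500.00 = 1.5967.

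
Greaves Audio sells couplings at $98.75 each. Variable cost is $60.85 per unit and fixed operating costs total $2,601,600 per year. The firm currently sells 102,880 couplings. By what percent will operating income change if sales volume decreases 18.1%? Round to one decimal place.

Contribution at this volume is 102,880 × $37.90 = $3,899,152.00.
Operating income = contribution − fixed costs = $3,899,152.00 − $2,601,600 = $1,297,552.00.
Degree of operating leverage = $3,899,152.00 / $1,297,552.00 = 3.0050.
So EBIT moves 3.0050 × (-18.1%) = -54.4%.

-54.4%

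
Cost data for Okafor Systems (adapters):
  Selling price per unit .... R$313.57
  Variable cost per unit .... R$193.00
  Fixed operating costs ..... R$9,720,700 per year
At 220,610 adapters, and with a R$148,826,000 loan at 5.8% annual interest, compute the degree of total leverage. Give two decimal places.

3.23

Contribution at this volume is 220,610 × R$120.57 = R$26,598,947.70.
Operating income = contribution − fixed costs = R$26,598,947.70 − R$9,720,700 = R$16,878,247.70. Interest = R$8,631,908.00, so EBIT − I = R$8,246,339.70.
Degree of total leverage = total CM / (EBIT − interest) = R$26,598,947.70 / R$8,246,339.70 = 3.2255.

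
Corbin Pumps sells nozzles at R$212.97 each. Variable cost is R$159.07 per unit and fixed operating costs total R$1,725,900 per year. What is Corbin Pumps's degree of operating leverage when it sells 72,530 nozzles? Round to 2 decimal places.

Contribution at this volume is 72,530 × R$53.90 = R$3,909,367.00.
Operating income = contribution − fixed costs = R$3,909,367.00 − R$1,725,900 = R$2,183,467.00.
So DOL = total CM / EBIT = R$3,909,367.00 / R$2,183,467.00 = 1.7904.

1.79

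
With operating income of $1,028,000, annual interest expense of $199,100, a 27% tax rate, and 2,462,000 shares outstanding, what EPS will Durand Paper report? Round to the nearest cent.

Pre-tax income = $1,028,000 − $199,100.00 = $828,900.00.
After tax at 27%: net income = $828,900.00 × 0.73 = $605,097.00.
Per share: $605,097.00 / 2,462,000 shares = $0.25.

$0.25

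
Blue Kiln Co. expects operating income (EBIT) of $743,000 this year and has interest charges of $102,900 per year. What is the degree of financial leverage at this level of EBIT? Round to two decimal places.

1.16

Annual interest charges come to $102,900.00.
DFL = EBIT ÷ (EBIT − I) = $743,000 ÷ ($743,000 − $102,900.00) = $743,000 ÷ $640,100.00 = 1.1608.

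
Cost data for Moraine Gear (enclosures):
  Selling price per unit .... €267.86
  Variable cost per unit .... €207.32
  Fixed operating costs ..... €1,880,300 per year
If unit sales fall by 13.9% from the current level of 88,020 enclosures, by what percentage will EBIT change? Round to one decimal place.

-21.5%

At 88,020 units, contribution = 88,020 × €60.54 = €5,328,730.80.
Operating income = contribution − fixed costs = €5,328,730.80 − €1,880,300 = €3,448,430.80.
DOL = contribution ÷ EBIT = €5,328,730.80 ÷ €3,448,430.80 = 1.5453.
So EBIT moves 1.5453 × (-13.9%) = -21.5%.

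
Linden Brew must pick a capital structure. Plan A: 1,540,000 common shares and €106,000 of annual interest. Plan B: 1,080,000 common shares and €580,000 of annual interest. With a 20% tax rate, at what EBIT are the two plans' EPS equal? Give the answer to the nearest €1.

€1,692,870

At indifference, (EBIT − 106,000)(1 − t)/1,540,000 = (EBIT − 580,000)(1 − t)/1,080,000.
The (1 − t) factor cancels: (EBIT − 106,000) × 1,080,000 = (EBIT − 580,000) × 1,540,000.
EBIT × (1,540,000 − 1,080,000) = 580,000 × 1,540,000 − 106,000 × 1,080,000 = 778,720,000,000, so EBIT = 778,720,000,000 ÷ 460,000 = 1,692,869.57.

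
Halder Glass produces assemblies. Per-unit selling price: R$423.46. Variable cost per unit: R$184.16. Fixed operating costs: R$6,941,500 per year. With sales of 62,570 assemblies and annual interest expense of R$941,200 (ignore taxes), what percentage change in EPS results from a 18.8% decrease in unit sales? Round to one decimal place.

Total contribution margin = 62,570 × R$239.30 = R$14,973,001.00.
Operating income = contribution − fixed costs = R$14,973,001.00 − R$6,941,500 = R$8,031,501.00.
Interest = R$941,200.00, so EBIT − I = R$7,090,301.00.
DCL = total CM / (EBIT − I) = R$14,973,001.00 / R$7,090,301.00 = 2.1118.
%ΔEPS = DCL × %ΔSales = 2.1118 × -18.8% = -39.7%.

-39.7%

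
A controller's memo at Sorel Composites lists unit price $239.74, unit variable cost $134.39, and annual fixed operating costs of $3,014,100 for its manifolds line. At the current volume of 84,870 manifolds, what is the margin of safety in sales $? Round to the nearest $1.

$13,487,689

Each unit contributes $239.74 − $134.39 = $105.35. Break-even units = $3,014,100 ÷ $105.35 = 28,610.35; break-even revenue = 28,610.35 × $239.74 = $6,859,044.46.
Actual sales revenue = 84,870 × $239.74 = $20,346,733.80.
Margin of safety = $20,346,733.80 − $6,859,044.46 = $13,487,689.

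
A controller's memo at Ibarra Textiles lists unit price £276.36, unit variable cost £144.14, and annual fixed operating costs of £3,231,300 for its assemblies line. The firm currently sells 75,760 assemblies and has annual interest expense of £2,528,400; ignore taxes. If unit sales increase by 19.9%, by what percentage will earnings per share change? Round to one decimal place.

+46.8%

At 75,760 units, contribution = 75,760 × £132.22 = £10,016,987.20.
Subtracting fixed costs: EBIT = £10,016,987.20 − £3,231,300 = £6,785,687.20.
After interest of £2,528,400.00, pre-tax earnings = £4,257,287.20.
Degree of combined leverage = contribution ÷ (EBIT − I) = £10,016,987.20 ÷ £4,257,287.20 = 2.3529.
%ΔEPS = DCL × %ΔSales = 2.3529 × +19.9% = +46.8%.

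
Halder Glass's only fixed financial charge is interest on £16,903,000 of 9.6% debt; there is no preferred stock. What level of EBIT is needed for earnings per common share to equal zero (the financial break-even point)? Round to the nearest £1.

£1,622,688

Annual interest = 9.6% × £16,903,000 = £1,622,688.00.
With no preferred dividends, EPS = 0 when EBIT exactly covers interest, so the financial break-even EBIT is £1,622,688.00.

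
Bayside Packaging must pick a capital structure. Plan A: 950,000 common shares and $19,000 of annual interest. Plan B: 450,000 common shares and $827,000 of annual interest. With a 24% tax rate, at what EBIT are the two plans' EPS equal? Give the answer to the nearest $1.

Set EPS_A = EPS_B: (EBIT − $19,000)(1 − 0.24) ÷ 950,000 = (EBIT − $827,000)(1 − 0.24) ÷ 450,000.
Cancelling (1 − t) and cross-multiplying: 450,000·(EBIT − 19,000) = 950,000·(EBIT − 827,000).
EBIT × (950,000 − 450,000) = 827,000 × 950,000 − 19,000 × 450,000 = 777,100,000,000, so EBIT = 777,100,000,000 ÷ 500,000 = 1,554,200.00.

$1,554,200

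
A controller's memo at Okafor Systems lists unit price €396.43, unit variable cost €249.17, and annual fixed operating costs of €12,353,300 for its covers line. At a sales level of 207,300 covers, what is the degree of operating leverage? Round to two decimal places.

Contribution at this volume is 207,300 × €147.26 = €30,526,998.00.
Operating income = contribution − fixed costs = €30,526,998.00 − €12,353,300 = €18,173,698.00.
So DOL = total CM / EBIT = €30,526,998.00 / €18,173,698.00 = 1.6797.

1.68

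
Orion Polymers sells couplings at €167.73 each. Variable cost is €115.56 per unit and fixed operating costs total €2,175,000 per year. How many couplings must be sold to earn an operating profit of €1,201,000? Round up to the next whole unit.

64,712 couplings

Unit CM = price − variable cost = €167.73 − €115.56 = €52.17.
Required volume = (fixed costs + target profit) ÷ CM = (€2,175,000 + €1,201,000) ÷ €52.17 = 64,711.52, so 64,712 couplings.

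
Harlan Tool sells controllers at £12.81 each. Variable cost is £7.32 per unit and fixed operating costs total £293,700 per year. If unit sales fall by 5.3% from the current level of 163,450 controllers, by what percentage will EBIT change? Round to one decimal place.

-7.9%

Contribution at this volume is 163,450 × £5.49 = £897,340.50.
Subtracting fixed costs: EBIT = £897,340.50 − £293,700 = £603,640.50.
DOL = contribution ÷ EBIT = £897,340.50 ÷ £603,640.50 = 1.4865.
So EBIT moves 1.4865 × (-5.3%) = -7.9%.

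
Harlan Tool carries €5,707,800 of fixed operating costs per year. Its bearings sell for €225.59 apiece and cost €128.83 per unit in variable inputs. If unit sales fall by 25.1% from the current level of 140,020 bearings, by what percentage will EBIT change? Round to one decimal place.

-43.4%

Total contribution margin = 140,020 × €96.76 = €13,548,335.20.
Subtracting fixed costs: EBIT = €13,548,335.20 − €5,707,800 = €7,840,535.20.
DOL = contribution ÷ EBIT = €13,548,335.20 ÷ €7,840,535.20 = 1.7280.
%ΔEBIT = DOL × %ΔSales = 1.7280 × -25.1% = -43.4%.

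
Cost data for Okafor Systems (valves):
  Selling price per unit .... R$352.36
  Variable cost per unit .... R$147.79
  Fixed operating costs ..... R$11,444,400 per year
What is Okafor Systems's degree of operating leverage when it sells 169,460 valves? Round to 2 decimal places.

Contribution at this volume is 169,460 × R$204.57 = R$34,666,432.20.
Operating income = contribution − fixed costs = R$34,666,432.20 − R$11,444,400 = R$23,222,032.20.
DOL = contribution ÷ EBIT = R$34,666,432.20 ÷ R$23,222,032.20 = 1.4928.

1.49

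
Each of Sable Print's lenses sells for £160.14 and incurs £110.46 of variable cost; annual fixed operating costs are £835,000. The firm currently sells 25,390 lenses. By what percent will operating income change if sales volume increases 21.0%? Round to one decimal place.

Total contribution margin = 25,390 × £49.68 = £1,261,375.20.
Operating income = contribution − fixed costs = £1,261,375.20 − £835,000 = £426,375.20.
DOL = contribution ÷ EBIT = £1,261,375.20 ÷ £426,375.20 = 2.9584.
%ΔEBIT = DOL × %ΔSales = 2.9584 × +21.0% = +62.1%.

+62.1%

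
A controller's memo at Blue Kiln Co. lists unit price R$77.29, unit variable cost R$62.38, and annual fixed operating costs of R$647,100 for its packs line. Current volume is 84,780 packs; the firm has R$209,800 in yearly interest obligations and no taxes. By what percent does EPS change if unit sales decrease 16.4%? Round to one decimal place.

-50.9%

Total contribution margin = 84,780 × R$14.91 = R$1,264,069.80.
EBIT = R$1,264,069.80 − R$647,100 = R$616,969.80.
After interest of R$209,800.00, pre-tax earnings = R$407,169.80.
DCL = total CM / (EBIT − I) = R$1,264,069.80 / R$407,169.80 = 3.1045.
%ΔEPS = DCL × %ΔSales = 3.1045 × -16.4% = -50.9%.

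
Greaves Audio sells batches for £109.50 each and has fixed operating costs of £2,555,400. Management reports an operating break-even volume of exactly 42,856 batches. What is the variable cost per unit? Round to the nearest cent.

£49.87

At break-even, FC = Q × (P − VC), so P − VC = £2,555,400 ÷ 42,856 = £59.6276.
Hence VC = price − CM = £109.50 − £59.6276 = £49.87.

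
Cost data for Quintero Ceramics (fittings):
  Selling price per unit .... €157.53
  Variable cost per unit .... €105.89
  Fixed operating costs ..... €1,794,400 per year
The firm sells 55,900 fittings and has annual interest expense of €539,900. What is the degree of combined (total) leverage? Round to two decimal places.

At 55,900 units, contribution = 55,900 × €51.64 = €2,886,676.00.
EBIT = €2,886,676.00 − €1,794,400 = €1,092,276.00. Interest = €539,900.00.
DOL = €2,886,676.00 ÷ €1,092,276.00 = 2.6428; DFL = €1,092,276.00 ÷ €552,376.00 = 1.9774.
Combined leverage = 2.6428 × 1.9774 = 5.2259.

5.23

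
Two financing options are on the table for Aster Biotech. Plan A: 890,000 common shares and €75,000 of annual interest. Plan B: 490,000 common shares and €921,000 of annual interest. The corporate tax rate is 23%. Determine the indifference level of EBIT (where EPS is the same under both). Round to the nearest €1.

Set EPS_A = EPS_B: (EBIT − €75,000)(1 − 0.23) ÷ 890,000 = (EBIT − €921,000)(1 − 0.23) ÷ 490,000.
Cancelling (1 − t) and cross-multiplying: 490,000·(EBIT − 75,000) = 890,000·(EBIT − 921,000).
EBIT × (890,000 − 490,000) = 921,000 × 890,000 − 75,000 × 490,000 = 782,940,000,000, so EBIT = 782,940,000,000 ÷ 400,000 = 1,957,350.00.

€1,957,350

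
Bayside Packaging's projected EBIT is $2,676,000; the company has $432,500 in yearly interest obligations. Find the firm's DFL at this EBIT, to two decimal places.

1.19

Interest = $432,500.00.
DFL = EBIT ÷ (EBIT − I) = $2,676,000 ÷ ($2,676,000 − $432,500.00) = $2,676,000 ÷ $2,243,500.00 = 1.1928.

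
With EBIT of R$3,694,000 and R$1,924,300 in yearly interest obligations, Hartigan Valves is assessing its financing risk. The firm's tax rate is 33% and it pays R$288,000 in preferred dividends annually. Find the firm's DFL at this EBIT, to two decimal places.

Interest = R$1,924,300.00.
Pre-tax preferred-dividend burden = R$288,000 ÷ (1 − 0.33) = R$429,850.75.
DFL = EBIT ÷ [EBIT − I − D_p/(1−t)] = R$3,694,000 ÷ [R$3,694,000 − R$1,924,300.00 − R$429,850.75] = R$3,694,000 ÷ R$1,339,849.25 = 2.7570.

2.76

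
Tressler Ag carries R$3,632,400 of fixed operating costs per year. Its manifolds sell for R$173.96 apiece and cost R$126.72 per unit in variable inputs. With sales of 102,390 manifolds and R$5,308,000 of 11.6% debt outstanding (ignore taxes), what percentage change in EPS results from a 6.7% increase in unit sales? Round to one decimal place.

+55.0%

At 102,390 units, contribution = 102,390 × R$47.24 = R$4,836,903.60.
Operating income = contribution − fixed costs = R$4,836,903.60 − R$3,632,400 = R$1,204,503.60.
Interest = R$615,728.00, so EBIT − I = R$588,775.60.
Degree of combined leverage = contribution ÷ (EBIT − I) = R$4,836,903.60 ÷ R$588,775.60 = 8.2152.
EPS therefore changes by 8.2152 × (+6.7%) = +55.0%.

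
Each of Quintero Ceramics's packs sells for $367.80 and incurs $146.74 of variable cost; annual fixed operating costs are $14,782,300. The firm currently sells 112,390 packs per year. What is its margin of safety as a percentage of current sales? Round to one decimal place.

40.5%

Each unit contributes $367.80 − $146.74 = $221.06. Break-even units = $14,782,300 ÷ $221.06 = 66,870.08; break-even revenue = 66,870.08 × $367.80 = $24,594,815.62.
Actual sales revenue = 112,390 × $367.80 = $41,337,042.00.
Margin of safety = ($41,337,042.00 − $24,594,815.62) ÷ $41,337,042.00 = 40.5%.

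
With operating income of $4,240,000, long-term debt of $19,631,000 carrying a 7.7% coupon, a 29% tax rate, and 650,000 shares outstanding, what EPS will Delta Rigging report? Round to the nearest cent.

$2.98

Interest = $1,511,587.00, so EBT = $4,240,000 − $1,511,587.00 = $2,728,413.00.
After tax at 29%: net income = $2,728,413.00 × 0.71 = $1,937,173.23.
Per share: $1,937,173.23 / 650,000 shares = $2.98.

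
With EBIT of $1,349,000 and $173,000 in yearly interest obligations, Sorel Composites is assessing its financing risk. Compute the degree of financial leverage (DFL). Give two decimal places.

Annual interest charges come to $173,000.00.
DFL = EBIT ÷ (EBIT − I) = $1,349,000 ÷ ($1,349,000 − $173,000.00) = $1,349,000 ÷ $1,176,000.00 = 1.1471.

1.15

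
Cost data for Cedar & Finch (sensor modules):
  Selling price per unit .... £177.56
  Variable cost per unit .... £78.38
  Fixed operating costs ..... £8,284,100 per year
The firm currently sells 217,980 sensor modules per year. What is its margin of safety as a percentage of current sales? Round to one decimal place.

Each unit contributes £177.56 − £78.38 = £99.18. Break-even units = £8,284,100 ÷ £99.18 = 83,525.91; break-even revenue = 83,525.91 × £177.56 = £14,830,861.02.
Current sales = 217,980 × £177.56 = £38,704,528.80.
Margin of safety = (£38,704,528.80 − £14,830,861.02) ÷ £38,704,528.80 = 61.7%.

61.7%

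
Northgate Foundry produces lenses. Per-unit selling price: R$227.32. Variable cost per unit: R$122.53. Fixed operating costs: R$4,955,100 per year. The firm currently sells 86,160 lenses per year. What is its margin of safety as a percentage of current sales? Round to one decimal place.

45.1%

Unit CM = price − variable cost = R$227.32 − R$122.53 = R$104.79. Break-even units = R$4,955,100 ÷ R$104.79 = 47,286.00; break-even revenue = 47,286.00 × R$227.32 = R$10,749,053.65.
Actual sales revenue = 86,160 × R$227.32 = R$19,585,891.20.
Margin of safety = (R$19,585,891.20 − R$10,749,053.65) ÷ R$19,585,891.20 = 45.1%.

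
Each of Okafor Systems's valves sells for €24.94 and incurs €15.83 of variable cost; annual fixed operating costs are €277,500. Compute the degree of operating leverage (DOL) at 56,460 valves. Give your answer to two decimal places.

Contribution at this volume is 56,460 × €9.11 = €514,350.60.
Operating income = contribution − fixed costs = €514,350.60 − €277,500 = €236,850.60.
Degree of operating leverage = €514,350.60 / €236,850.60 = 2.1716.

2.17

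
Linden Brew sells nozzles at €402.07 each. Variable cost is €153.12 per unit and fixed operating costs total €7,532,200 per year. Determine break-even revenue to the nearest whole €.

€12,164,980

CM per unit = €402.07 − €153.12 = €248.95; CM ratio = €248.95 / €402.07 = 0.6192.
Break-even sales = FC ÷ CM ratio = €7,532,200 × €402.07 / €248.95 = €12,164,980.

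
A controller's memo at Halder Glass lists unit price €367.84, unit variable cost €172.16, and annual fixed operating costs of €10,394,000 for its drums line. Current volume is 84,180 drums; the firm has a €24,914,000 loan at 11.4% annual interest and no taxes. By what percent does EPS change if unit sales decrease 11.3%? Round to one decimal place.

-57.5%

Total contribution margin = 84,180 × €195.68 = €16,472,342.40.
Subtracting fixed costs: EBIT = €16,472,342.40 − €10,394,000 = €6,078,342.40.
Interest = €2,840,196.00, so EBIT − I = €3,238,146.40.
Degree of combined leverage = contribution ÷ (EBIT − I) = €16,472,342.40 ÷ €3,238,146.40 = 5.0870.
%ΔEPS = DCL × %ΔSales = 5.0870 × -11.3% = -57.5%.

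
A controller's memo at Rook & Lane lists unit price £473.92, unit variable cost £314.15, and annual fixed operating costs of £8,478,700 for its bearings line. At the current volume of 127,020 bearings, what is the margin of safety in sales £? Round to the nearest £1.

£35,047,256

Each unit contributes £473.92 − £314.15 = £159.77. Break-even units = £8,478,700 ÷ £159.77 = 53,068.16; break-even revenue = 53,068.16 × £473.92 = £25,150,062.62.
Current sales = 127,020 × £473.92 = £60,197,318.40.
Margin of safety = £60,197,318.40 − £25,150,062.62 = £35,047,256.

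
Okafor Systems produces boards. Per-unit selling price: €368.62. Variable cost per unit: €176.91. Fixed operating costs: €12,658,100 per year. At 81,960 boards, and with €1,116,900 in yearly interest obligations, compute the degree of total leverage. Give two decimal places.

8.11

Total contribution margin = 81,960 × €191.71 = €15,712,551.60.
Operating income = contribution − fixed costs = €15,712,551.60 − €12,658,100 = €3,054,451.60. Interest = €1,116,900.00, so EBIT − I = €1,937,551.60.
Degree of total leverage = total CM / (EBIT − interest) = €15,712,551.60 / €1,937,551.60 = 8.1095.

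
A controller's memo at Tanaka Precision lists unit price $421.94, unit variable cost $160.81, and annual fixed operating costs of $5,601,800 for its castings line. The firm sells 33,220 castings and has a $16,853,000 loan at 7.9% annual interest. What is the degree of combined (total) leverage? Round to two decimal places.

4.98

Total contribution margin = 33,220 × $261.13 = $8,674,738.60.
Subtracting fixed costs: EBIT = $8,674,738.60 − $5,601,800 = $3,072,938.60. Interest = $1,331,387.00, so EBIT − I = $1,741,551.60.
Degree of total leverage = total CM / (EBIT − interest) = $8,674,738.60 / $1,741,551.60 = 4.9810.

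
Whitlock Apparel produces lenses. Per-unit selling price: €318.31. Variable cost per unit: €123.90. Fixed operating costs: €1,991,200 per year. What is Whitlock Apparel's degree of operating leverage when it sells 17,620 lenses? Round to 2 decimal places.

2.39

Contribution at this volume is 17,620 × €194.41 = €3,425,504.20.
EBIT = €3,425,504.20 − €1,991,200 = €1,434,304.20.
DOL = contribution ÷ EBIT = €3,425,504.20 ÷ €1,434,304.20 = 2.3883.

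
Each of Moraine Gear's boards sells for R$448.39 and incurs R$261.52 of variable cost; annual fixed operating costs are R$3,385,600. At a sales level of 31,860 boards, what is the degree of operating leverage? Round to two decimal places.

Contribution at this volume is 31,860 × R$186.87 = R$5,953,678.20.
Subtracting fixed costs: EBIT = R$5,953,678.20 − R$3,385,600 = R$2,568,078.20.
Degree of operating leverage = R$5,953,678.20 / R$2,568,078.20 = 2.3183.

2.32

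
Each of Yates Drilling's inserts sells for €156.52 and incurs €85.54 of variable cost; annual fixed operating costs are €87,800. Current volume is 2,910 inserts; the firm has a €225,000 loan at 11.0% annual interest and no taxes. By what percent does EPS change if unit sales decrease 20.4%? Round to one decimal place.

-44.8%

At 2,910 units, contribution = 2,910 × €70.98 = €206,551.80.
Operating income = contribution − fixed costs = €206,551.80 − €87,800 = €118,751.80.
Interest = €24,750.00, so EBIT − I = €94,001.80.
DCL = total CM / (EBIT − I) = €206,551.80 / €94,001.80 = 2.1973.
EPS therefore changes by 2.1973 × (-20.4%) = -44.8%.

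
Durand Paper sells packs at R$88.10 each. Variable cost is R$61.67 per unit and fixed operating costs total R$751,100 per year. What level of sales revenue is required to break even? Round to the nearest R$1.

R$2,503,667

CM per unit = R$88.10 − R$61.67 = R$26.43; CM ratio = R$26.43 / R$88.10 = 0.3000.
Break-even revenue = fixed costs × price ÷ CM = R$751,100 × R$88.10 ÷ R$26.43 = R$2,503,667.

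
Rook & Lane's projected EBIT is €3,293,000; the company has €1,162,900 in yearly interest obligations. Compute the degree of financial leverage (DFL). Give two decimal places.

Annual interest charges come to €1,162,900.00.
Degree of financial leverage = EBIT / (EBIT − interest) = €3,293,000 / €2,130,100.00 = 1.5459.

1.55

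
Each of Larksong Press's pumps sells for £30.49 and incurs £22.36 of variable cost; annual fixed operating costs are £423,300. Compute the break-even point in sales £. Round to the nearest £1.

£1,587,505

CM per unit = £30.49 − £22.36 = £8.13; CM ratio = £8.13 / £30.49 = 0.2666.
Break-even sales = FC ÷ CM ratio = £423,300 × £30.49 / £8.13 = £1,587,505.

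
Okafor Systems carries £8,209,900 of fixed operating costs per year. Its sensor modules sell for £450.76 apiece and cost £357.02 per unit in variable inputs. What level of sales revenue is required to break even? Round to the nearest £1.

CM per unit = £450.76 − £357.02 = £93.74; CM ratio = £93.74 / £450.76 = 0.2080.
Break-even revenue = fixed costs × price ÷ CM = £8,209,900 × £450.76 ÷ £93.74 = £39,478,286.

£39,478,286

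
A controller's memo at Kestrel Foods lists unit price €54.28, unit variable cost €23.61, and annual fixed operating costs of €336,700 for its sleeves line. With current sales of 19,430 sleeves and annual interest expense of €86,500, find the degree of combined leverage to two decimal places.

At 19,430 units, contribution = 19,430 × €30.67 = €595,918.10.
EBIT = €595,918.10 − €336,700 = €259,218.10. Interest = €86,500.00, so EBIT − I = €172,718.10.
DCL = contribution ÷ (EBIT − I) = €595,918.10 ÷ €172,718.10 = 3.4502.

3.45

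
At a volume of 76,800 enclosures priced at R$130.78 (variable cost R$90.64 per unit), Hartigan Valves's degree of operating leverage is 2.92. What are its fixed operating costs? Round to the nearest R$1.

At 76,800 units, contribution = 76,800 × R$40.14 = R$3,082,752.00.
DOL = contribution / EBIT, so EBIT = R$3,082,752.00 / 2.92 = R$1,055,736.99.
And FC = contribution − EBIT = R$3,082,752.00 − R$1,055,736.99 = R$2,027,015.

R$2,027,015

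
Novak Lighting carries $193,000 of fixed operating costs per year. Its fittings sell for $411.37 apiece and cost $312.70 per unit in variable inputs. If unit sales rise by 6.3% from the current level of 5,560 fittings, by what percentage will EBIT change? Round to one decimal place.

+9.7%

At 5,560 units, contribution = 5,560 × $98.67 = $548,605.20.
Operating income = contribution − fixed costs = $548,605.20 − $193,000 = $355,605.20.
So DOL = total CM / EBIT = $548,605.20 / $355,605.20 = 1.5427.
%ΔEBIT = DOL × %ΔSales = 1.5427 × +6.3% = +9.7%.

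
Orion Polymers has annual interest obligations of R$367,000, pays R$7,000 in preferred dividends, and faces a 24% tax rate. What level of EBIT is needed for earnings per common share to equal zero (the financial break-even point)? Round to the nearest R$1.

R$376,211

Grossing the preferred dividend up to pre-tax terms: R$7,000 / (1 − 0.24) = R$9,210.53.
EPS = 0 when EBIT covers interest plus the pre-tax preferred burden: R$367,000 + R$9,210.53 = R$376,210.53.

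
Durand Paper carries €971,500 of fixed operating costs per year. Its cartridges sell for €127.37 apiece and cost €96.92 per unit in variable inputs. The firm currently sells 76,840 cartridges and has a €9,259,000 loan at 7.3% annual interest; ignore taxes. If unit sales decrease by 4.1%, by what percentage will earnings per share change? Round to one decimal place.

At 76,840 units, contribution = 76,840 × €30.45 = €2,339,778.00.
Operating income = contribution − fixed costs = €2,339,778.00 − €971,500 = €1,368,278.00.
Interest = €675,907.00, so EBIT − I = €692,371.00.
DCL = total CM / (EBIT − I) = €2,339,778.00 / €692,371.00 = 3.3794.
%ΔEPS = DCL × %ΔSales = 3.3794 × -4.1% = -13.9%.

-13.9%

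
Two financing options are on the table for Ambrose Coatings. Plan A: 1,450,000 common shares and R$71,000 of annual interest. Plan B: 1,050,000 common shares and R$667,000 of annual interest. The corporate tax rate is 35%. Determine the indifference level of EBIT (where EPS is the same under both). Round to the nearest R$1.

At indifference, (EBIT − 71,000)(1 − t)/1,450,000 = (EBIT − 667,000)(1 − t)/1,050,000.
The (1 − t) factor cancels: (EBIT − 71,000) × 1,050,000 = (EBIT − 667,000) × 1,450,000.
EBIT × (1,450,000 − 1,050,000) = 667,000 × 1,450,000 − 71,000 × 1,050,000 = 892,600,000,000, so EBIT = 892,600,000,000 ÷ 400,000 = 2,231,500.00.

R$2,231,500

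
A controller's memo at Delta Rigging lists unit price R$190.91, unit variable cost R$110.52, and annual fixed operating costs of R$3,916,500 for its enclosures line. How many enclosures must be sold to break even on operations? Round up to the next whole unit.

48,719 enclosures

Contribution margin per unit = R$190.91 − R$110.52 = R$80.39.
Break-even Q = R$3,916,500 / R$80.39 = 48,718.75 → 48,719 enclosures.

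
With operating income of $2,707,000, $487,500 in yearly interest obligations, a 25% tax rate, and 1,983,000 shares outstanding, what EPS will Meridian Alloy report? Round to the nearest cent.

$0.84

Pre-tax income = $2,707,000 − $487,500.00 = $2,219,500.00.
Net income = $2,219,500.00 × (1 − 0.25) = $1,664,625.00.
EPS = $1,664,625.00 ÷ 1,983,000 = $0.84.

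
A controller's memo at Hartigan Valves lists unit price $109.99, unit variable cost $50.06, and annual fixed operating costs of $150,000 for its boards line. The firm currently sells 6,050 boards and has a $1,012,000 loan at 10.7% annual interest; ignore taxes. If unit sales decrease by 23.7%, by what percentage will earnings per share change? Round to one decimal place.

At 6,050 units, contribution = 6,050 × $59.93 = $362,576.50.
Subtracting fixed costs: EBIT = $362,576.50 − $150,000 = $212,576.50.
After interest of $108,284.00, pre-tax earnings = $104,292.50.
Degree of combined leverage = contribution ÷ (EBIT − I) = $362,576.50 ÷ $104,292.50 = 3.4765.
EPS therefore changes by 3.4765 × (-23.7%) = -82.4%.

-82.4%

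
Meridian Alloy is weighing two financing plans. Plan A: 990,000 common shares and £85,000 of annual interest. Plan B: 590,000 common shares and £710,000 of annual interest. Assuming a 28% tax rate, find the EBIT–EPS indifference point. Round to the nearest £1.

Set EPS_A = EPS_B: (EBIT − £85,000)(1 − 0.28) ÷ 990,000 = (EBIT − £710,000)(1 − 0.28) ÷ 590,000.
Cancelling (1 − t) and cross-multiplying: 590,000·(EBIT − 85,000) = 990,000·(EBIT − 710,000).
Solving, EBIT = (710,000·990,000 − 85,000·590,000) / (990,000 − 590,000) = 652,750,000,000 / 400,000 = 1,631,875.00.

£1,631,875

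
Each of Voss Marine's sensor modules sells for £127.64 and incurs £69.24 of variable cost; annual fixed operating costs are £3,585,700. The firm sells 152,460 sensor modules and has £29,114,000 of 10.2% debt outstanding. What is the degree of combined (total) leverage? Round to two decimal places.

3.79

At 152,460 units, contribution = 152,460 × £58.40 = £8,903,664.00.
Subtracting fixed costs: EBIT = £8,903,664.00 − £3,585,700 = £5,317,964.00. Interest = £2,969,628.00.
DOL = £8,903,664.00 ÷ £5,317,964.00 = 1.6743; DFL = £5,317,964.00 ÷ £2,348,336.00 = 2.2646.
DCL = DOL × DFL = 1.6743 × 2.2646 = 3.7916.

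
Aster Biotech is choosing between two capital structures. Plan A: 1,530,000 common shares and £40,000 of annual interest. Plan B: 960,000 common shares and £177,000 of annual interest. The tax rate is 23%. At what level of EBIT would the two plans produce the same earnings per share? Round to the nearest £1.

Set EPS_A = EPS_B: (EBIT − £40,000)(1 − 0.23) ÷ 1,530,000 = (EBIT − £177,000)(1 − 0.23) ÷ 960,000.
The (1 − t) factor cancels: (EBIT − 40,000) × 960,000 = (EBIT − 177,000) × 1,530,000.
Solving, EBIT = (177,000·1,530,000 − 40,000·960,000) / (1,530,000 − 960,000) = 232,410,000,000 / 570,000 = 407,736.84.

£407,737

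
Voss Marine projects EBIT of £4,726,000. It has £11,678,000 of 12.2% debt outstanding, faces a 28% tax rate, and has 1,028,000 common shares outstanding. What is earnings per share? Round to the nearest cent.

£2.31

Pre-tax income = £4,726,000 − £1,424,716.00 = £3,301,284.00.
Net income = £3,301,284.00 × (1 − 0.28) = £2,376,924.48.
EPS = £2,376,924.48 ÷ 1,028,000 = £2.31.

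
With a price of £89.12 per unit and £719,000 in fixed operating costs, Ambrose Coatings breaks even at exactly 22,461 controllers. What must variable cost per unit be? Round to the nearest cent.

At break-even, FC = Q × (P − VC), so P − VC = £719,000 ÷ 22,461 = £32.0110.
Hence VC = price − CM = £89.12 − £32.0110 = £57.11.

£57.11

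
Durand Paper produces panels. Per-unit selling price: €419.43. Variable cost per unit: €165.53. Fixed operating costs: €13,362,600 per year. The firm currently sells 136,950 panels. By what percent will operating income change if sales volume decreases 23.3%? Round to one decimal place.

Contribution at this volume is 136,950 × €253.90 = €34,771,605.00.
Subtracting fixed costs: EBIT = €34,771,605.00 − €13,362,600 = €21,409,005.00.
DOL = contribution ÷ EBIT = €34,771,605.00 ÷ €21,409,005.00 = 1.6242.
%ΔEBIT = DOL × %ΔSales = 1.6242 × -23.3% = -37.8%.

-37.8%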